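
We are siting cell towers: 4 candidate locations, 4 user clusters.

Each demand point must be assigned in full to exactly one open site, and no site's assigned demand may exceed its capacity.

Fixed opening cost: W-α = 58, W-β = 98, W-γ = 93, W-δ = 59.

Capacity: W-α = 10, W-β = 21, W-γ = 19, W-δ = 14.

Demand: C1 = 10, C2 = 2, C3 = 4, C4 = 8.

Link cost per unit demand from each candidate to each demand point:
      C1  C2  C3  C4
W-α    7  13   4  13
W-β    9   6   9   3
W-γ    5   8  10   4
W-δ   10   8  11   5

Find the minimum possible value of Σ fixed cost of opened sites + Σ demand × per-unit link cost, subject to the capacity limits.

Open {W-α, W-γ}; cheapest assignment that respects the capacities:
  W-α (cap 10, load 6): C2, C3 — cost 2×13 + 4×4 = 42
  W-γ (cap 19, load 18): C1, C4 — cost 10×5 + 8×4 = 82
  Shipping 124, fixed 151 → total 275.
  Any other capacity-feasible assignment to {W-α, W-γ} ships for at least 124.
Compare {W-α, W-δ}: its best feasible assignment gives total 287.
Compare {W-γ, W-δ}: its best feasible assignment gives total 294.
Every other set of open sites that can feasibly serve all demand totals ≥ 287 even under its best assignment. Minimum: 275.

275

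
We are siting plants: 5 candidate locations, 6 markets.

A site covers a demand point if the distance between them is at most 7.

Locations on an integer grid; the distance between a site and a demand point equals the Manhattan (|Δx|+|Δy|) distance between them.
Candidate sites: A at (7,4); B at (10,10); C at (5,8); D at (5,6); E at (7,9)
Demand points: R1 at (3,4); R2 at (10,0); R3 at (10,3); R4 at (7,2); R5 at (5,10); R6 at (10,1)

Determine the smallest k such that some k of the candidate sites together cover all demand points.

2

Coverage sets (demand points within 7 of each site):
  A: {R1, R2, R3, R4, R6}
  B: {R3, R5}
  C: {R1, R5}
  D: {R1, R4, R5}
  E: {R4, R5}
No single site covers all 6 demand points.
But {A, B} covers everything, so the minimum is 2.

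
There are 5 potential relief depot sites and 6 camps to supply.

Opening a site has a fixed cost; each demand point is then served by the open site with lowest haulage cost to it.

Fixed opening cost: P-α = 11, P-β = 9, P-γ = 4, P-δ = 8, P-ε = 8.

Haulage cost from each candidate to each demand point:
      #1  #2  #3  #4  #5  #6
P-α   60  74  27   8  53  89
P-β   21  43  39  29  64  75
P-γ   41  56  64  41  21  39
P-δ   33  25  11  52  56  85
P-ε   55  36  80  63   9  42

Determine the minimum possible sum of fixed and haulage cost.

Open {P-α, P-β, P-δ, P-ε}: assign each demand point to its cheapest open site.
  #1→P-β 21, #2→P-δ 25, #3→P-δ 11, #4→P-α 8, #5→P-ε 9, #6→P-ε 42
  haulage cost 116, fixed 36 → total 152.
Compare {P-α, P-β, P-γ, P-δ, P-ε}: haulage cost 113 + fixed 40 = 153.
Compare {P-α, P-δ, P-ε}: haulage cost 128 + fixed 27 = 155.
Compare {P-α, P-γ, P-δ, P-ε}: haulage cost 125 + fixed 31 = 156.
All other subsets cost ≥ 153. Minimum total cost: 152.

152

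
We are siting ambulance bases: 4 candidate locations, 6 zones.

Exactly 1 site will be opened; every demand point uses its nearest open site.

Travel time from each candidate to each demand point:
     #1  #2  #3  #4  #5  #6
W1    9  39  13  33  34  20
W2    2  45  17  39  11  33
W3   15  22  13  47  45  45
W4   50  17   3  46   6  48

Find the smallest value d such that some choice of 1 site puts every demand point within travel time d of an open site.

Open {W1}.
  Farthest demand point is #2 at travel time 39 (to W1); all others are ≤ 39.
With {W2} the worst case is 45.
With {W3} the worst case is 47.
No size-1 selection achieves below 39.

39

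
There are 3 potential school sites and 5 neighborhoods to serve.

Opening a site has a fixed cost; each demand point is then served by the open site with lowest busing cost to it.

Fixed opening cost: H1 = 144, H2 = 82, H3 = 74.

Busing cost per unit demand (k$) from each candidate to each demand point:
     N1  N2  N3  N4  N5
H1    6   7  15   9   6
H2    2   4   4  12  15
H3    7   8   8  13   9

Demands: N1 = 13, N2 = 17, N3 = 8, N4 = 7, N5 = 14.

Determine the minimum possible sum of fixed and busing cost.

Open {H2, H3}: assign each demand point to its cheapest open site.
  N1→H2 13×2=26, N2→H2 17×4=68, N3→H2 8×4=32, N4→H2 7×12=84, N5→H3 14×9=126
  busing cost 336, fixed 156 → total 492.
Compare {H1, H2}: busing cost 273 + fixed 226 = 499.
Compare {H2}: busing cost 420 + fixed 82 = 502.
Compare {H1, H2, H3}: busing cost 273 + fixed 300 = 573.
All other subsets cost ≥ 499. Minimum total cost: 492.

492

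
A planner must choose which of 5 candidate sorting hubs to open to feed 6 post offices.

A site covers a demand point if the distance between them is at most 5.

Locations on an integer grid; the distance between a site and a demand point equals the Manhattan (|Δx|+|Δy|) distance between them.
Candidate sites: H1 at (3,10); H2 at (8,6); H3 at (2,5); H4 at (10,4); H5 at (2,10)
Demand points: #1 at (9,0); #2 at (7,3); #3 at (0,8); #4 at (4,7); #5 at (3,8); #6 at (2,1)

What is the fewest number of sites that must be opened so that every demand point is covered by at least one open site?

2

Coverage sets (demand points within 5 of each site):
  H1: {#3, #4, #5}
  H2: {#2, #4}
  H3: {#3, #4, #5, #6}
  H4: {#1, #2}
  H5: {#3, #4, #5}
No single site covers all 6 demand points.
But {H3, H4} covers everything, so the minimum is 2.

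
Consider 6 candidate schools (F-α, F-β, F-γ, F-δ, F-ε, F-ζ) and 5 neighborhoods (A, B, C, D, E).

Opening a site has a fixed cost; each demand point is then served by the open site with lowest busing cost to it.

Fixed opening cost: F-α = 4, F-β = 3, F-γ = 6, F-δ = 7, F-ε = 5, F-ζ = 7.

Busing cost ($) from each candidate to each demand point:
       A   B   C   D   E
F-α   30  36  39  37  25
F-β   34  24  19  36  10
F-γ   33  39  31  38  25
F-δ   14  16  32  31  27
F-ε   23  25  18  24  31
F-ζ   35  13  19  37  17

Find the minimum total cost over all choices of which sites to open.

97

Open {F-β, F-δ, F-ε}: assign each demand point to its cheapest open site.
  A→F-δ 14, B→F-δ 16, C→F-ε 18, D→F-ε 24, E→F-β 10
  busing cost 82, fixed 15 → total 97.
Compare {F-β, F-δ}: busing cost 90 + fixed 10 = 100.
Compare {F-α, F-β, F-δ, F-ε}: busing cost 82 + fixed 19 = 101.
Compare {F-β, F-δ, F-ε, F-ζ}: busing cost 79 + fixed 22 = 101.
All other subsets cost ≥ 100. Minimum total cost: 97.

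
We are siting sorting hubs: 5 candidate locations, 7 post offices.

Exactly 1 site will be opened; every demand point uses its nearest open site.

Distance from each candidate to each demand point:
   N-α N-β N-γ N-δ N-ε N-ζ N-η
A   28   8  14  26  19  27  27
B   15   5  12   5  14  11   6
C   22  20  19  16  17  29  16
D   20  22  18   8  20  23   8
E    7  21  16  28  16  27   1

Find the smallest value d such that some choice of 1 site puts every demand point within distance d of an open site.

15

Open {B}.
  Farthest demand point is N-α at distance 15 (to B); all others are ≤ 15.
With {D} the worst case is 23.
With {A} the worst case is 28.
No size-1 selection achieves below 15.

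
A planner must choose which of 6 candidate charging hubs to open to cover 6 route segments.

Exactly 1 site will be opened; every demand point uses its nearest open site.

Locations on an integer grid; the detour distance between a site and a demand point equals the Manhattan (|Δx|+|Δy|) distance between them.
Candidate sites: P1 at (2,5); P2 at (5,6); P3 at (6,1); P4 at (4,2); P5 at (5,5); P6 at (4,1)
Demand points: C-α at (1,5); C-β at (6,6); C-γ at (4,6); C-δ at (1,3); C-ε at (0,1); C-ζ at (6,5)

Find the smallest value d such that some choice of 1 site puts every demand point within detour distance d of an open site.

6

Open {P1}.
  Farthest demand point is C-ε at detour distance 6 (to P1); all others are ≤ 6.
With {P4} the worst case is 6.
With {P6} the worst case is 7.
No size-1 selection achieves below 6.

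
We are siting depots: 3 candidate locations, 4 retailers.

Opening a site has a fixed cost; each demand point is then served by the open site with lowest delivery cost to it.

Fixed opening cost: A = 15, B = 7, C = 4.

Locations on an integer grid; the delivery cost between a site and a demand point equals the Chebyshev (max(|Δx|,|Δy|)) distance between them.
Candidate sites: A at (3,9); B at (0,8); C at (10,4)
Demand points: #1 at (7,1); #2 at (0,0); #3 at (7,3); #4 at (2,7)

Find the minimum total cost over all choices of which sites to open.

Open {B, C}: assign each demand point to its cheapest open site.
  #1→C 3, #2→B 8, #3→C 3, #4→B 2
  delivery cost 16, fixed 11 → total 27.
Compare {C}: delivery cost 24 + fixed 4 = 28.
Compare {B}: delivery cost 24 + fixed 7 = 31.
Compare {A, C}: delivery cost 17 + fixed 19 = 36.
All other subsets cost ≥ 28. Minimum total cost: 27.

27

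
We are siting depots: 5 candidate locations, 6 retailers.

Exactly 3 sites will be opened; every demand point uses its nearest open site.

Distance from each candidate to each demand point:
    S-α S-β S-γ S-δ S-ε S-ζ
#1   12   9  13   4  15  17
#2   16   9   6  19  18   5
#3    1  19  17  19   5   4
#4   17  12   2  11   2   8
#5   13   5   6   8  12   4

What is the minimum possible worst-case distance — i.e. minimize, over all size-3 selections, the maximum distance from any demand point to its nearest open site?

Open {#1, #3, #5}.
  Farthest demand point is S-γ at distance 6 (to #5); all others are ≤ 6.
With {#2, #3, #5} the worst case is 8.
With {#3, #4, #5} the worst case is 8.
No size-3 selection achieves below 6.

6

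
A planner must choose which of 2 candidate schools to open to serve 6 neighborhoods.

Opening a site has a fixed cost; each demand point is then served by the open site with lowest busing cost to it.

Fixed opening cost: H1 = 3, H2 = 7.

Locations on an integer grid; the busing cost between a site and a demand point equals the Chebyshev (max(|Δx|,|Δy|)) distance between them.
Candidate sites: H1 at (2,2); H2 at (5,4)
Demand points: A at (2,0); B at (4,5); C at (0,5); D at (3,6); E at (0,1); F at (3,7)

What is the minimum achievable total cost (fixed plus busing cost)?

Open {H1}: assign each demand point to its cheapest open site.
  A→H1 2, B→H1 3, C→H1 3, D→H1 4, E→H1 2, F→H1 5
  busing cost 19, fixed 3 → total 22.
Compare {H1, H2}: busing cost 13 + fixed 10 = 23.
Compare {H2}: busing cost 20 + fixed 7 = 27.

22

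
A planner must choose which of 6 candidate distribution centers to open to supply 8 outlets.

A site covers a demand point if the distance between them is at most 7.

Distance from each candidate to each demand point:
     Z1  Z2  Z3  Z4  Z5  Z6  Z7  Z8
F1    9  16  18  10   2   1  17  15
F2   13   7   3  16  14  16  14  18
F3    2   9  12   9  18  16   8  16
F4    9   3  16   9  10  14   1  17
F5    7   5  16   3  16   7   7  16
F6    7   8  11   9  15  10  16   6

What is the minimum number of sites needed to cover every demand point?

Coverage sets (demand points within 7 of each site):
  F1: {Z5, Z6}
  F2: {Z2, Z3}
  F3: {Z1}
  F4: {Z2, Z7}
  F5: {Z1, Z2, Z4, Z6, Z7}
  F6: {Z1, Z8}
No 3 sites suffice: every size-3 union leaves at least one demand point uncovered.
But {F1, F2, F5, F6} covers everything, so the minimum is 4.

4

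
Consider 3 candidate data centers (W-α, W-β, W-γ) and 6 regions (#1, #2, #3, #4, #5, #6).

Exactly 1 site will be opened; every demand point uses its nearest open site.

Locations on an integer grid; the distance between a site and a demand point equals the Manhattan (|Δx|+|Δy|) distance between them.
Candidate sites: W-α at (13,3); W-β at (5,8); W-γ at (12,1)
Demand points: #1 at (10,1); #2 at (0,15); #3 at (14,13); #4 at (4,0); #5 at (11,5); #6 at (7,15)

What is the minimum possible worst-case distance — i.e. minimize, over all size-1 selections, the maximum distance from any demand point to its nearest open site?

Open {W-β}.
  Farthest demand point is #3 at distance 14 (to W-β); all others are ≤ 14.
With {W-α} the worst case is 25.
With {W-γ} the worst case is 26.
No size-1 selection achieves below 14.

14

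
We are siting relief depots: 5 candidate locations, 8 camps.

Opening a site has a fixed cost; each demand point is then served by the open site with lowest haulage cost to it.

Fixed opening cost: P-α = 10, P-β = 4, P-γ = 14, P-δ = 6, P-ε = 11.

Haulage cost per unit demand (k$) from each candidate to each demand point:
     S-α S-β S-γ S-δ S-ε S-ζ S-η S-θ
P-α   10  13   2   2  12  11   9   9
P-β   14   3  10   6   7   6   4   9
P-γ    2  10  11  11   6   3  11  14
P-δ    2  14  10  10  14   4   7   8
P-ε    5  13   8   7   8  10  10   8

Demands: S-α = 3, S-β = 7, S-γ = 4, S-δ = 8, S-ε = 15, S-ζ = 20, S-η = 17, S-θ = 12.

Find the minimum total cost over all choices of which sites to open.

399

Open {P-α, P-β, P-γ, P-δ}: assign each demand point to its cheapest open site.
  S-α→P-γ 3×2=6, S-β→P-β 7×3=21, S-γ→P-α 4×2=8, S-δ→P-α 8×2=16, S-ε→P-γ 15×6=90, S-ζ→P-γ 20×3=60, S-η→P-β 17×4=68, S-θ→P-δ 12×8=96
  haulage cost 365, fixed 34 → total 399.
Compare {P-α, P-β, P-γ, P-ε}: haulage cost 365 + fixed 39 = 404.
Compare {P-α, P-β, P-γ}: haulage cost 377 + fixed 28 = 405.
Compare {P-α, P-β, P-γ, P-δ, P-ε}: haulage cost 365 + fixed 45 = 410.
All other subsets cost ≥ 404. Minimum total cost: 399.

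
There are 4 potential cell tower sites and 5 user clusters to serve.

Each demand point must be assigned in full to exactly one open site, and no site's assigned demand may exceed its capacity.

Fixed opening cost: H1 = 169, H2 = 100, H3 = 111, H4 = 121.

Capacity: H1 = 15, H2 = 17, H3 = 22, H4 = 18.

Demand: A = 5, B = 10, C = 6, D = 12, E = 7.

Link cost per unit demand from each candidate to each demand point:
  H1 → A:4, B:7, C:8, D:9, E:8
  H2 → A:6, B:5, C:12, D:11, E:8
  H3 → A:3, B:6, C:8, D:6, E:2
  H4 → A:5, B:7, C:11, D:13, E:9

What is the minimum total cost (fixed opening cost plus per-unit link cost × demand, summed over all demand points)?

Open {H3, H4}; cheapest assignment that respects the capacities:
  H3 (cap 22, load 22): B, D — cost 10×6 + 12×6 = 132
  H4 (cap 18, load 18): A, C, E — cost 5×5 + 6×11 + 7×9 = 154
  Shipping 286, fixed 232 → total 518.
  Any other capacity-feasible assignment to {H3, H4} ships for at least 286.
Compare {H2, H3, H4}: its best feasible assignment gives total 559.
Compare {H1, H2, H3}: its best feasible assignment gives total 584.
Every other set of open sites that can feasibly serve all demand totals ≥ 559 even under its best assignment. Minimum: 518.

518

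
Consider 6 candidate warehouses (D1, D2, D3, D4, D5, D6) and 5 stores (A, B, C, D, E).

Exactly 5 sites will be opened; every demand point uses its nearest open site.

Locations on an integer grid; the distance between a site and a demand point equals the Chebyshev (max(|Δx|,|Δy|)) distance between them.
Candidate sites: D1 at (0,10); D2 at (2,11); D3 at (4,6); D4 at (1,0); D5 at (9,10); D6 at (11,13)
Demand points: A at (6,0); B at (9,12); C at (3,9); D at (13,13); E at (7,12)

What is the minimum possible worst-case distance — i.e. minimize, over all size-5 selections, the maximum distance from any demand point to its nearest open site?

Open {D1, D2, D3, D4, D5}.
  Farthest demand point is A at distance 5 (to D4); all others are ≤ 5.
With {D1, D2, D3, D4, D6} the worst case is 5.
With {D1, D2, D4, D5, D6} the worst case is 5.
No size-5 selection achieves below 5.

5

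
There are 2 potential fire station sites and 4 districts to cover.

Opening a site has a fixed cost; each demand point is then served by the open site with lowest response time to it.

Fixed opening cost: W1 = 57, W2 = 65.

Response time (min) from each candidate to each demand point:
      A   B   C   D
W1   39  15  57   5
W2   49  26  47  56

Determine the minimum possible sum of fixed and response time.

Open {W1}: assign each demand point to its cheapest open site.
  A→W1 39, B→W1 15, C→W1 57, D→W1 5
  response time 116, fixed 57 → total 173.
Compare {W1, W2}: response time 106 + fixed 122 = 228.
Compare {W2}: response time 178 + fixed 65 = 243.

173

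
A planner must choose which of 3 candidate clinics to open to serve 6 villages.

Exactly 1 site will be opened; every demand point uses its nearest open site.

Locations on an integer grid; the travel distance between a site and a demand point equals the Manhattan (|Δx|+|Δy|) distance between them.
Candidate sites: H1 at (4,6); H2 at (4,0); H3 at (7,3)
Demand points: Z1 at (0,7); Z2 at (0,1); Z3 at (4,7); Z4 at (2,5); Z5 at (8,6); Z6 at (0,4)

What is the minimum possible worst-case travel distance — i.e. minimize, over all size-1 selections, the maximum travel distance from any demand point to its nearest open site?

9

Open {H1}.
  Farthest demand point is Z2 at travel distance 9 (to H1); all others are ≤ 9.
With {H2} the worst case is 11.
With {H3} the worst case is 11.
No size-1 selection achieves below 9.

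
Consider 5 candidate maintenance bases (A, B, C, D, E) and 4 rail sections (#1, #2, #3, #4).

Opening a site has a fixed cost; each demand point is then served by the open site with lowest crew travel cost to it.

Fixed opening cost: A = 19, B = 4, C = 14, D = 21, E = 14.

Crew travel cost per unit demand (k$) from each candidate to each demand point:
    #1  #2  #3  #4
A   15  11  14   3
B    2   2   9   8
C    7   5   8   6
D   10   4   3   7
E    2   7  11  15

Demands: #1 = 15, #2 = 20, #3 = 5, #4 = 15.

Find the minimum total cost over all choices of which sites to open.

Open {A, B, D}: assign each demand point to its cheapest open site.
  #1→B 15×2=30, #2→B 20×2=40, #3→D 5×3=15, #4→A 15×3=45
  crew travel cost 130, fixed 44 → total 174.
Compare {A, B}: crew travel cost 160 + fixed 23 = 183.
Compare {A, B, C, D}: crew travel cost 130 + fixed 58 = 188.
Compare {A, B, D, E}: crew travel cost 130 + fixed 58 = 188.
All other subsets cost ≥ 183. Minimum total cost: 174.

174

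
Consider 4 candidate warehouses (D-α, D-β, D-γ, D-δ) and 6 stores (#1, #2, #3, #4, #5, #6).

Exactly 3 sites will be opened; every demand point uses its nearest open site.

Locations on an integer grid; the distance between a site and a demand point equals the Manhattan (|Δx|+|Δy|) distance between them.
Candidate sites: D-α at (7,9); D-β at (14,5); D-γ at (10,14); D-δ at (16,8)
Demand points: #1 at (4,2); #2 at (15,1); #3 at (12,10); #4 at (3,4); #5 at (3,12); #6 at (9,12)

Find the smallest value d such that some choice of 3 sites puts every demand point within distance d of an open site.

Open {D-α, D-β, D-γ}.
  Farthest demand point is #1 at distance 10 (to D-α); all others are ≤ 10.
With {D-α, D-β, D-δ} the worst case is 10.
With {D-α, D-γ, D-δ} the worst case is 10.
No size-3 selection achieves below 10.

10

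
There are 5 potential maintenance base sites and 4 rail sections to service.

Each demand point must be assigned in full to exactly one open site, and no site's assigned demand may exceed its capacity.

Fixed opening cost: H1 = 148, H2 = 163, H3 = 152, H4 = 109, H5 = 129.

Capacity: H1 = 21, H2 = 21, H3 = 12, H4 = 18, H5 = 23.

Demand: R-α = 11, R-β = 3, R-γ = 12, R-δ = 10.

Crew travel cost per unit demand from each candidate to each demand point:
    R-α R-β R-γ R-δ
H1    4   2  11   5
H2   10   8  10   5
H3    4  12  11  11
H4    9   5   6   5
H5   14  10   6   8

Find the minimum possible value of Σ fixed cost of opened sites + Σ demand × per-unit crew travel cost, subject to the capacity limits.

Open {H1, H4}; cheapest assignment that respects the capacities:
  H1 (cap 21, load 21): R-α, R-δ — cost 11×4 + 10×5 = 94
  H4 (cap 18, load 15): R-β, R-γ — cost 3×5 + 12×6 = 87
  Shipping 181, fixed 257 → total 438.
  Any other capacity-feasible assignment to {H1, H4} ships for at least 181.
Compare {H1, H5}: its best feasible assignment gives total 473.
Compare {H4, H5}: its best feasible assignment gives total 504.
Every other set of open sites that can feasibly serve all demand totals ≥ 473 even under its best assignment. Minimum: 438.

438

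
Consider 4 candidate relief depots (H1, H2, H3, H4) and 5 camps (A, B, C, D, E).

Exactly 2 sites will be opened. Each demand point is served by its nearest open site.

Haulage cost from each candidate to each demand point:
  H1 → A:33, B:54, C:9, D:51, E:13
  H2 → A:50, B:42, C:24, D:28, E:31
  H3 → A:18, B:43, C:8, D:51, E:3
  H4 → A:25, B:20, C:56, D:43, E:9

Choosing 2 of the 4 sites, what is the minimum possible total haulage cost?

Open {H3, H4}.
  A→H3 18, B→H4 20, C→H3 8, D→H4 43, E→H3 3  ⇒ total 92.
Compare {H2, H3}: total 99.
Compare {H1, H4}: total 106.
No size-2 selection does better; minimum is 92.

92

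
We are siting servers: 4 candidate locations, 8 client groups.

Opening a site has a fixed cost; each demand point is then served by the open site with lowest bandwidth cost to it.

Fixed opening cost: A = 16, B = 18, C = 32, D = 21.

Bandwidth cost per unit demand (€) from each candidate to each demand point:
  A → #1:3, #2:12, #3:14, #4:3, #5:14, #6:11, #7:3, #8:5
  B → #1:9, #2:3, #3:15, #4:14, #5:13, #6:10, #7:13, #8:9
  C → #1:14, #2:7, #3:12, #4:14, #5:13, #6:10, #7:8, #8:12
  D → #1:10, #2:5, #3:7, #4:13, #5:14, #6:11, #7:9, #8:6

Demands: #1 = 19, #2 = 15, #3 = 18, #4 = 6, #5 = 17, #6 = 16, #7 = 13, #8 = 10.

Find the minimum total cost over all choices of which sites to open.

Open {A, B, D}: assign each demand point to its cheapest open site.
  #1→A 19×3=57, #2→B 15×3=45, #3→D 18×7=126, #4→A 6×3=18, #5→B 17×13=221, #6→B 16×10=160, #7→A 13×3=39, #8→A 10×5=50
  bandwidth cost 716, fixed 55 → total 771.
Compare {A, B, C, D}: bandwidth cost 716 + fixed 87 = 803.
Compare {A, C, D}: bandwidth cost 746 + fixed 69 = 815.
Compare {A, D}: bandwidth cost 779 + fixed 37 = 816.
All other subsets cost ≥ 803. Minimum total cost: 771.

771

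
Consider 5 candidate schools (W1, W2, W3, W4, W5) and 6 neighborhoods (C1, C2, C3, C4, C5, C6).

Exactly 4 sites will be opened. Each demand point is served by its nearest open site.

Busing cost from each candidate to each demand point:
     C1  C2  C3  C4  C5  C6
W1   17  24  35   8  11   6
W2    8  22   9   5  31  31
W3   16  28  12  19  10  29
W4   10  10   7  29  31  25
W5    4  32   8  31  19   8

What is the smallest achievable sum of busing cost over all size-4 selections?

Open {W1, W2, W4, W5}.
  C1→W5 4, C2→W4 10, C3→W4 7, C4→W2 5, C5→W1 11, C6→W1 6  ⇒ total 43.
Compare {W2, W3, W4, W5}: total 44.
Compare {W1, W3, W4, W5}: total 45.
No size-4 selection does better; minimum is 43.

43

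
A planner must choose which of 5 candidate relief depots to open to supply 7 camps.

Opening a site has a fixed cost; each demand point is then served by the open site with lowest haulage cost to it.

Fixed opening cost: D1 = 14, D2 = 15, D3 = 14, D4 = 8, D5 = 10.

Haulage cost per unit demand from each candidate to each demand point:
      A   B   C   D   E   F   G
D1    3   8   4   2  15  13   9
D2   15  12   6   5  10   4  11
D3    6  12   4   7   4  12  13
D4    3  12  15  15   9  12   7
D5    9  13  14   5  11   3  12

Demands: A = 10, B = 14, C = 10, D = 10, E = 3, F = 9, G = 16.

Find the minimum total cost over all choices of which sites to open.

Open {D1, D3, D4, D5}: assign each demand point to its cheapest open site.
  A→D1 10×3=30, B→D1 14×8=112, C→D1 10×4=40, D→D1 10×2=20, E→D3 3×4=12, F→D5 9×3=27, G→D4 16×7=112
  haulage cost 353, fixed 46 → total 399.
Compare {D1, D4, D5}: haulage cost 368 + fixed 32 = 400.
Compare {D1, D2, D3, D4}: haulage cost 362 + fixed 51 = 413.
Compare {D1, D2, D4}: haulage cost 377 + fixed 37 = 414.
All other subsets cost ≥ 400. Minimum total cost: 399.

399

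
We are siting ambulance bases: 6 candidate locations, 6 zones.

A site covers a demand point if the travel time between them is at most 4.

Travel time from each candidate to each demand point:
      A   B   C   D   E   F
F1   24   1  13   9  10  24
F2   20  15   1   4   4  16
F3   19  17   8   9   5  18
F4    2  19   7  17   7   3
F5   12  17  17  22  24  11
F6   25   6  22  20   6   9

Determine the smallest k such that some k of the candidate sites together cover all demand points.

3

Coverage sets (demand points within 4 of each site):
  F1: {B}
  F2: {C, D, E}
  F3: {}
  F4: {A, F}
  F5: {}
  F6: {}
No 2 sites suffice: every size-2 union leaves at least one demand point uncovered.
But {F1, F2, F4} covers everything, so the minimum is 3.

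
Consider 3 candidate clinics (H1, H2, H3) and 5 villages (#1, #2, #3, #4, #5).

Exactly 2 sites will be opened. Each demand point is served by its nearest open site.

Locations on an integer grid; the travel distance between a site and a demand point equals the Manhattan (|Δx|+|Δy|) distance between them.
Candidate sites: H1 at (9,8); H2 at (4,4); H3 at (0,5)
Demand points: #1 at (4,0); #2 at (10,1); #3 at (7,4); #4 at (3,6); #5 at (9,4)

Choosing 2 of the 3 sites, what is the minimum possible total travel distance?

Open {H1, H2}.
  #1→H2 4, #2→H1 8, #3→H2 3, #4→H2 3, #5→H1 4  ⇒ total 22.
Compare {H2, H3}: total 24.
Compare {H1, H3}: total 31.

22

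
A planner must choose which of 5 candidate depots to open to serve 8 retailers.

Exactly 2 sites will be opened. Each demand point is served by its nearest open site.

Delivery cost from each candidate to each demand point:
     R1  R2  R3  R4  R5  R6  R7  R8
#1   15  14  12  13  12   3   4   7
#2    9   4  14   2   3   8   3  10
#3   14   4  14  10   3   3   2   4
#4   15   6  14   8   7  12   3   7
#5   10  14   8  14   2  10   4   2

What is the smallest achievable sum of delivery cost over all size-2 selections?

38

Open {#2, #5}.
  R1→#2 9, R2→#2 4, R3→#5 8, R4→#2 2, R5→#5 2, R6→#2 8, R7→#2 3, R8→#5 2  ⇒ total 38.
Compare {#2, #3}: total 41.
Compare {#3, #5}: total 41.
No size-2 selection does better; minimum is 38.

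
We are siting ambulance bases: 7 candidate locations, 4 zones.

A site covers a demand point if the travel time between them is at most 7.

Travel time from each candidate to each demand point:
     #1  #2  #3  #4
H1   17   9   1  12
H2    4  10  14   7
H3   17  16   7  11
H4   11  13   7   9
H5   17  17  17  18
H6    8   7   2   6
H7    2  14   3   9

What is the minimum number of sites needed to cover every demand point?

2

Coverage sets (demand points within 7 of each site):
  H1: {#3}
  H2: {#1, #4}
  H3: {#3}
  H4: {#3}
  H5: {}
  H6: {#2, #3, #4}
  H7: {#1, #3}
No single site covers all 4 demand points.
But {H2, H6} covers everything, so the minimum is 2.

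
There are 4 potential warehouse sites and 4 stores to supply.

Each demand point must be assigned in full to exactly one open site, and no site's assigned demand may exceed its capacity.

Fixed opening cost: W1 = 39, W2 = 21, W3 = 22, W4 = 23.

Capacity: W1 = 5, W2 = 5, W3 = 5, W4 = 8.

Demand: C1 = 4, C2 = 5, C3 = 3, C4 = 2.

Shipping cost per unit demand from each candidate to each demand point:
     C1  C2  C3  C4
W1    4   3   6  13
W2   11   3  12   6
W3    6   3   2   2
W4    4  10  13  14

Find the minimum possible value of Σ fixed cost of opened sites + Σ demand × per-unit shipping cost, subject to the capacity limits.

107

Open {W2, W3, W4}; cheapest assignment that respects the capacities:
  W2 (cap 5, load 5): C2 — cost 5×3 = 15
  W3 (cap 5, load 5): C3, C4 — cost 3×2 + 2×2 = 10
  W4 (cap 8, load 4): C1 — cost 4×4 = 16
  Shipping 41, fixed 66 → total 107.
  Any other capacity-feasible assignment to {W2, W3, W4} ships for at least 41.
Compare {W1, W2, W3}: its best feasible assignment gives total 123.
Compare {W1, W3, W4}: its best feasible assignment gives total 125.
Every other set of open sites that can feasibly serve all demand totals ≥ 123 even under its best assignment. Minimum: 107.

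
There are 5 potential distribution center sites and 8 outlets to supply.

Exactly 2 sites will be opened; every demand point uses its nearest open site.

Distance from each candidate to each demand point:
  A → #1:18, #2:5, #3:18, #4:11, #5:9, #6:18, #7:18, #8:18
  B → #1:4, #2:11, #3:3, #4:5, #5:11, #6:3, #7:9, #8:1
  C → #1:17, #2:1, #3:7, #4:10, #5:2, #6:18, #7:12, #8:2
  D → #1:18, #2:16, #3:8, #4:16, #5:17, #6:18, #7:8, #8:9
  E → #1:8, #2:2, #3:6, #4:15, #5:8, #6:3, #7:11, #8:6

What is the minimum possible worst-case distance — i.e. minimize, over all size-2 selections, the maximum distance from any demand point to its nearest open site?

9

Open {A, B}.
  Farthest demand point is #5 at distance 9 (to A); all others are ≤ 9.
With {B, C} the worst case is 9.
With {B, E} the worst case is 9.
No size-2 selection achieves below 9.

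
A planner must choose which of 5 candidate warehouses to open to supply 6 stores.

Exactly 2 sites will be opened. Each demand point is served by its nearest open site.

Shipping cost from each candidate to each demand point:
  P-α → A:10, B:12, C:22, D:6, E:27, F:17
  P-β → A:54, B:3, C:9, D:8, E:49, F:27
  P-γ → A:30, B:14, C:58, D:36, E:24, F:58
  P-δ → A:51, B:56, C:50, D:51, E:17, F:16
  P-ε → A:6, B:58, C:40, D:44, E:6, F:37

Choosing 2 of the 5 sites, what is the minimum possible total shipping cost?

Open {P-β, P-ε}.
  A→P-ε 6, B→P-β 3, C→P-β 9, D→P-β 8, E→P-ε 6, F→P-β 27  ⇒ total 59.
Compare {P-α, P-ε}: total 69.
Compare {P-α, P-β}: total 72.
No size-2 selection does better; minimum is 59.

59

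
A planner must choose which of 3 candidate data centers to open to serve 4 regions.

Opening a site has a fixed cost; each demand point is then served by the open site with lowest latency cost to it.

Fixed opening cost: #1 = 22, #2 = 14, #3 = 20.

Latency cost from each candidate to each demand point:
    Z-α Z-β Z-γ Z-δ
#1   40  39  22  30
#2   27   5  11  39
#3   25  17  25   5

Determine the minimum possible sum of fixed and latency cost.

Open {#2, #3}: assign each demand point to its cheapest open site.
  Z-α→#3 25, Z-β→#2 5, Z-γ→#2 11, Z-δ→#3 5
  latency cost 46, fixed 34 → total 80.
Compare {#3}: latency cost 72 + fixed 20 = 92.
Compare {#2}: latency cost 82 + fixed 14 = 96.
Compare {#1, #2, #3}: latency cost 46 + fixed 56 = 102.
All other subsets cost ≥ 92. Minimum total cost: 80.

80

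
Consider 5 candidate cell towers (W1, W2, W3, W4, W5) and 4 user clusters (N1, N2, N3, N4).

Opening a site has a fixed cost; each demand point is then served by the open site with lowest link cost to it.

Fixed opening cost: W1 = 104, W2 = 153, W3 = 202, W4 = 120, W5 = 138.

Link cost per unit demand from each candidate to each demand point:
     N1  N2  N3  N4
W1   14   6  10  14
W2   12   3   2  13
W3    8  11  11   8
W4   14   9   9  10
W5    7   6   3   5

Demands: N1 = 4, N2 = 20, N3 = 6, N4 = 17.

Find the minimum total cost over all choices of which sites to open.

Open {W5}: assign each demand point to its cheapest open site.
  N1→W5 4×7=28, N2→W5 20×6=120, N3→W5 6×3=18, N4→W5 17×5=85
  link cost 251, fixed 138 → total 389.
Compare {W2, W5}: link cost 185 + fixed 291 = 476.
Compare {W1, W5}: link cost 251 + fixed 242 = 493.
Compare {W2}: link cost 341 + fixed 153 = 494.
All other subsets cost ≥ 476. Minimum total cost: 389.

389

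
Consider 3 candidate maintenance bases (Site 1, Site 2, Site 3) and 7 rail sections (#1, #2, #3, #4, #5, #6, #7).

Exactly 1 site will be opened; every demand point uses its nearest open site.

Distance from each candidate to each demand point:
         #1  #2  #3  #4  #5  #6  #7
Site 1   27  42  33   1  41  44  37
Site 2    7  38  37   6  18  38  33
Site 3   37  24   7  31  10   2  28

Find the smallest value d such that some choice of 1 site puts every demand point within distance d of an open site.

Open {Site 3}.
  Farthest demand point is #1 at distance 37 (to Site 3); all others are ≤ 37.
With {Site 2} the worst case is 38.
With {Site 1} the worst case is 44.
No size-1 selection achieves below 37.

37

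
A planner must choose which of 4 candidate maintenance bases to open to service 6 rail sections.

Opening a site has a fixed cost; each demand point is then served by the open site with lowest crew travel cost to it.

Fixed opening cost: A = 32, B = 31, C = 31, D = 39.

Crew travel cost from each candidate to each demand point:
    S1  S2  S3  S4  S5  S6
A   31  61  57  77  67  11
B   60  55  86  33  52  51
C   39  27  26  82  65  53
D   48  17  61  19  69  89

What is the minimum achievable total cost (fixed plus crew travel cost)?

271

Open {A, C, D}: assign each demand point to its cheapest open site.
  S1→A 31, S2→D 17, S3→C 26, S4→D 19, S5→C 65, S6→A 11
  crew travel cost 169, fixed 102 → total 271.
Compare {A, D}: crew travel cost 202 + fixed 71 = 273.
Compare {A, B, C}: crew travel cost 180 + fixed 94 = 274.
Compare {C, D}: crew travel cost 219 + fixed 70 = 289.
All other subsets cost ≥ 273. Minimum total cost: 271.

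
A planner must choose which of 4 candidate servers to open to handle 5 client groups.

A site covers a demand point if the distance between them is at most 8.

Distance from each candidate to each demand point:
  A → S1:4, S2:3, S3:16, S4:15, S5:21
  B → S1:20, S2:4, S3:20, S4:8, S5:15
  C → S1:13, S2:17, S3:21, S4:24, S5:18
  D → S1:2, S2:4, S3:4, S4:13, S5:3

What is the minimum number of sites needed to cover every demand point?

Coverage sets (demand points within 8 of each site):
  A: {S1, S2}
  B: {S2, S4}
  C: {}
  D: {S1, S2, S3, S5}
No single site covers all 5 demand points.
But {B, D} covers everything, so the minimum is 2.

2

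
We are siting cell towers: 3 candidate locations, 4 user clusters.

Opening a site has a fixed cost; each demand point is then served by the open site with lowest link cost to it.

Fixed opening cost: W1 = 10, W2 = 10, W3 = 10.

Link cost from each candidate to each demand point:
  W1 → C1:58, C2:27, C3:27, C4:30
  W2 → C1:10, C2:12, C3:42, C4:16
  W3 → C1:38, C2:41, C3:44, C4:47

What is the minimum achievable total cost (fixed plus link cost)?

Open {W1, W2}: assign each demand point to its cheapest open site.
  C1→W2 10, C2→W2 12, C3→W1 27, C4→W2 16
  link cost 65, fixed 20 → total 85.
Compare {W2}: link cost 80 + fixed 10 = 90.
Compare {W1, W2, W3}: link cost 65 + fixed 30 = 95.
Compare {W2, W3}: link cost 80 + fixed 20 = 100.
All other subsets cost ≥ 90. Minimum total cost: 85.

85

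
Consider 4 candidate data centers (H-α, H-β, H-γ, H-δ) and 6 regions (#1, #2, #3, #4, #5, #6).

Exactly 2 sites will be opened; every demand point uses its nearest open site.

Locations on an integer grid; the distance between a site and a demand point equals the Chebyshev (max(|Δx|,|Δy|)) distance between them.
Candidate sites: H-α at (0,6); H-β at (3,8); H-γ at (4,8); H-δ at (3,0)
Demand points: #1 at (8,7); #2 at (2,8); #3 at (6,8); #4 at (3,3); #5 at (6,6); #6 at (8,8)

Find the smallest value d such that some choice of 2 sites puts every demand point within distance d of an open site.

Open {H-α, H-γ}.
  Farthest demand point is #1 at distance 4 (to H-γ); all others are ≤ 4.
With {H-γ, H-δ} the worst case is 4.
With {H-α, H-β} the worst case is 5.
No size-2 selection achieves below 4.

4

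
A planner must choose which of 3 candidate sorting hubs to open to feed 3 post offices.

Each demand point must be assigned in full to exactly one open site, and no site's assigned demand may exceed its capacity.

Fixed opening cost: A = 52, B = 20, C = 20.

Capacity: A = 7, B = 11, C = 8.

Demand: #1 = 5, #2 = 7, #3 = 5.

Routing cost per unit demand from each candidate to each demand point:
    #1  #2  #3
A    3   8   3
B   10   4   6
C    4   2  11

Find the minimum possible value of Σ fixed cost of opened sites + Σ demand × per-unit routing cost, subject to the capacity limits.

134

Open {B, C}; cheapest assignment that respects the capacities:
  B (cap 11, load 10): #1, #3 — cost 5×10 + 5×6 = 80
  C (cap 8, load 7): #2 — cost 7×2 = 14
  Shipping 94, fixed 40 → total 134.
  Any other capacity-feasible assignment to {B, C} ships for at least 94.
Compare {A, B, C}: its best feasible assignment gives total 151.
Compare {A, B}: its best feasible assignment gives total 208.
Every other set of open sites that can feasibly serve all demand totals ≥ 151 even under its best assignment. Minimum: 134.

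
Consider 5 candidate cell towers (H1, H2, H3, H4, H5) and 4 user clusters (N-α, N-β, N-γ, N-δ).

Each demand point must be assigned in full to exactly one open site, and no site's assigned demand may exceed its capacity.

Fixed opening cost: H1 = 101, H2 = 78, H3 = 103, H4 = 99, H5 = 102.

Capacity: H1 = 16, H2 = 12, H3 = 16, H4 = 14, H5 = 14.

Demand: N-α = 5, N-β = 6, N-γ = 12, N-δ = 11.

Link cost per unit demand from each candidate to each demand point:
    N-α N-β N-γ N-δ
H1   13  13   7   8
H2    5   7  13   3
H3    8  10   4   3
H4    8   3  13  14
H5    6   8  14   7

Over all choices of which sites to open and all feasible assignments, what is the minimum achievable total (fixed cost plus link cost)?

419

Open {H2, H3, H4}; cheapest assignment that respects the capacities:
  H2 (cap 12, load 11): N-δ — cost 11×3 = 33
  H3 (cap 16, load 12): N-γ — cost 12×4 = 48
  H4 (cap 14, load 11): N-α, N-β — cost 5×8 + 6×3 = 58
  Shipping 139, fixed 280 → total 419.
  Any other capacity-feasible assignment to {H2, H3, H4} ships for at least 139.
Compare {H2, H3, H5}: its best feasible assignment gives total 442.
Compare {H1, H2, H4}: its best feasible assignment gives total 453.
Every other set of open sites that can feasibly serve all demand totals ≥ 442 even under its best assignment. Minimum: 419.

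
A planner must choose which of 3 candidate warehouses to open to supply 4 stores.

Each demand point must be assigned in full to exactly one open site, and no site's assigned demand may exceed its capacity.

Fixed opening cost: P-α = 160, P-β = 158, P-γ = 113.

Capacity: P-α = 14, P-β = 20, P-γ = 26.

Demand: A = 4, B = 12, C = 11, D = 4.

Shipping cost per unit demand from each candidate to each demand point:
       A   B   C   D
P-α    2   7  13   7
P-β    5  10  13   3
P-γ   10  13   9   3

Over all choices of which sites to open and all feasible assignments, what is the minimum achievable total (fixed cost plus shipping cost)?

508

Open {P-α, P-γ}; cheapest assignment that respects the capacities:
  P-α (cap 14, load 12): B — cost 12×7 = 84
  P-γ (cap 26, load 19): A, C, D — cost 4×10 + 11×9 + 4×3 = 151
  Shipping 235, fixed 273 → total 508.
  Any other capacity-feasible assignment to {P-α, P-γ} ships for at least 235.
Compare {P-β, P-γ}: its best feasible assignment gives total 522.
Compare {P-α, P-β}: its best feasible assignment gives total 577.
Every other set of open sites that can feasibly serve all demand totals ≥ 522 even under its best assignment. Minimum: 508.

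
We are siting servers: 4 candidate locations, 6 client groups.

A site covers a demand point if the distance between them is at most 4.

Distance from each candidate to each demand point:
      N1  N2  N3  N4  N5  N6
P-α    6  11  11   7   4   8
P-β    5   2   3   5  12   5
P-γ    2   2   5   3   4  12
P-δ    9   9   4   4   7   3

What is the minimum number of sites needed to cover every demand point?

2

Coverage sets (demand points within 4 of each site):
  P-α: {N5}
  P-β: {N2, N3}
  P-γ: {N1, N2, N4, N5}
  P-δ: {N3, N4, N6}
No single site covers all 6 demand points.
But {P-γ, P-δ} covers everything, so the minimum is 2.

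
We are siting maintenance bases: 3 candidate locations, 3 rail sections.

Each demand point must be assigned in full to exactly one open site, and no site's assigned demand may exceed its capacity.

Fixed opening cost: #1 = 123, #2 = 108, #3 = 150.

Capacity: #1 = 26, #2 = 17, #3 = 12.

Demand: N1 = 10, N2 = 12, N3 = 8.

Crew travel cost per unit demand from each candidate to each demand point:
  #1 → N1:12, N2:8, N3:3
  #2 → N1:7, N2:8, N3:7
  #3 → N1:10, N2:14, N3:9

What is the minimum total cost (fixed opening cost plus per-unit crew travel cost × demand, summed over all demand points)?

Open {#1, #2}; cheapest assignment that respects the capacities:
  #1 (cap 26, load 20): N2, N3 — cost 12×8 + 8×3 = 120
  #2 (cap 17, load 10): N1 — cost 10×7 = 70
  Shipping 190, fixed 231 → total 421.
  Any other capacity-feasible assignment to {#1, #2} ships for at least 190.
Compare {#1, #3}: its best feasible assignment gives total 493.
Compare {#1, #2, #3}: its best feasible assignment gives total 571.
Every other set of open sites that can feasibly serve all demand totals ≥ 493 even under its best assignment. Minimum: 421.

421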